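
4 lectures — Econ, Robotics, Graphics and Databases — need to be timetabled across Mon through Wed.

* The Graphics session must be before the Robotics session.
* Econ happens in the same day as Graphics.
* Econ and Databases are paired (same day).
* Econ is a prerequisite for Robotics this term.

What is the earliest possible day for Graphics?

Mon

Downstream work caps Graphics at Tue.
Graphics at Mon is achievable: Econ=Mon; Robotics=Tue; Databases=Mon; Graphics=Mon.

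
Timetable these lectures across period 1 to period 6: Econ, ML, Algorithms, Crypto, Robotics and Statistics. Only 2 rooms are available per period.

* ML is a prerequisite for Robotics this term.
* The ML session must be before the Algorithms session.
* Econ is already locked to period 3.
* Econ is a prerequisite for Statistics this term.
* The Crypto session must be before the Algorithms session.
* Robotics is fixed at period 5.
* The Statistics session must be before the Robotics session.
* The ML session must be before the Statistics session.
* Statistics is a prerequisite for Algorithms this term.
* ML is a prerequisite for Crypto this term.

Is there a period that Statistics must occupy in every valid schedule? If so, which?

Econ is fixed at period 3 and must come before Statistics, so Statistics is at least period 4.
Robotics is fixed at period 5 and must come after Statistics, so Statistics is at most period 4.
So Statistics must be period 4.

period 4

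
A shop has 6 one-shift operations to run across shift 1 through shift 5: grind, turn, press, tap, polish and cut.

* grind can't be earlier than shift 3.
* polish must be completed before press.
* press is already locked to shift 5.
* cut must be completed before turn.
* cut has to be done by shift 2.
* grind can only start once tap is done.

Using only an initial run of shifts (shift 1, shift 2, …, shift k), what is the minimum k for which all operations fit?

5

The precedence chain requires at least 2 distinct shifts.
press can't be placed before shift 5, so the schedule must run through at least shift 5.
5 works (last occupied shift: shift 5): for example grind -> shift 3; cut -> shift 1; polish -> shift 1; tap -> shift 1; press -> shift 5; turn -> shift 2.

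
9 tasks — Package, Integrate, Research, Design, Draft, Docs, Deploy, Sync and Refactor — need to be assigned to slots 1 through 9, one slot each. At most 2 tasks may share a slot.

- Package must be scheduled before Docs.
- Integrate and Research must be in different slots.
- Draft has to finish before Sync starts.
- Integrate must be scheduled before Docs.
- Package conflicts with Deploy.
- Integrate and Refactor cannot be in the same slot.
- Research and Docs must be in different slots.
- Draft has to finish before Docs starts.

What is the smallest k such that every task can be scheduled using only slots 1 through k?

5 slots

The precedence chain requires at least 2 distinct slots.
With at most 2 per slot and 9 tasks, at least 5 slots are needed.
5 works (last occupied slot: 5): for example Draft in 1; Package in 1; Docs in 3; Research in 4; Refactor in 5; Integrate in 2; Sync in 2; Deploy in 4; Design in 3.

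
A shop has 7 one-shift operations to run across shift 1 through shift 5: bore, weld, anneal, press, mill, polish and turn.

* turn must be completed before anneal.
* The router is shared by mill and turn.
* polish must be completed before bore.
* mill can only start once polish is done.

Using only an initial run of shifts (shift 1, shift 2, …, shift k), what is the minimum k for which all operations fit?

The precedence chain requires at least 2 distinct shifts.
2 works (last occupied shift: shift 2): for example mill in shift 2, anneal in shift 2, polish in shift 1, press in shift 1, turn in shift 1, weld in shift 1, bore in shift 2.

2 shifts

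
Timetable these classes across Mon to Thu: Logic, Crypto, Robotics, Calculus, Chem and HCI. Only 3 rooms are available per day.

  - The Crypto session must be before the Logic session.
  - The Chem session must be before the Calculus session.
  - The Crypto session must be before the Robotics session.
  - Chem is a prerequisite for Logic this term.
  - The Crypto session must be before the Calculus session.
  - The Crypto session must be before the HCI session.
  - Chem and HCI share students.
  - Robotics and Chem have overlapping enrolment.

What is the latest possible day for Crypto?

Downstream work caps Crypto at Wed.
Crypto at Tue is achievable: Chem=Mon; Calculus=Wed; Logic=Wed; Robotics=Wed; HCI=Thu; Crypto=Tue.
Nothing later works — the conflict and capacity constraints rule out every day after Tue.

Tue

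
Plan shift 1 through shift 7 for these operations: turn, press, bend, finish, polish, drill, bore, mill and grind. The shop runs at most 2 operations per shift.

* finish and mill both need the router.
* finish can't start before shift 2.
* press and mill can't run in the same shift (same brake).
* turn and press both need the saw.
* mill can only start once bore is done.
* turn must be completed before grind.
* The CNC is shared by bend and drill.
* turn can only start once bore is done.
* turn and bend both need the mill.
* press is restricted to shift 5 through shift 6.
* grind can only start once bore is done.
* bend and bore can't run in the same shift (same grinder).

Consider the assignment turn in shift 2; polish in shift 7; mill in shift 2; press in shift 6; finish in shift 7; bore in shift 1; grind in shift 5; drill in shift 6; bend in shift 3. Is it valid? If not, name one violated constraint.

Yes, all constraints hold

mill can only start once bore is done — holds.
turn can only start once bore is done — holds.
turn must be completed before grind — holds.
finish can't start before shift 2 — holds.
turn and bend both need the mill — holds.
turn and press both need the saw — holds.
grind can only start once bore is done — holds.
The shop runs at most 2 operations per shift — holds.
finish and mill both need the router — holds.
The CNC is shared by bend and drill — holds.
bend and bore can't run in the same shift (same grinder) — holds.
press and mill can't run in the same shift (same brake) — holds.
press is restricted to shift 5 through shift 6 — holds.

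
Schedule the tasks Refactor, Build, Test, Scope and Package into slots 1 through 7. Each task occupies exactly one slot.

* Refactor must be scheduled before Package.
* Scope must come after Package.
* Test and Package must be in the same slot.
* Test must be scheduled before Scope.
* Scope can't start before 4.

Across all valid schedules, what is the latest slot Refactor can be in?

5

Downstream work caps Refactor at 5.
Refactor at 5 is achievable: Build in 1; Test in 6; Refactor in 5; Scope in 7; Package in 6.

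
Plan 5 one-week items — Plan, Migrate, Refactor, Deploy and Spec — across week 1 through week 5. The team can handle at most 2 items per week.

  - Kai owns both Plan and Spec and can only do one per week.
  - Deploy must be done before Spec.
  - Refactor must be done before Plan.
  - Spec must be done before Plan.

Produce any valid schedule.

Deploy=week 1; Migrate=week 2; Spec=week 2; Plan=week 3; Refactor=week 1

Checking: Deploy(week 1) before Spec(week 2); Refactor(week 1) before Plan(week 3); Spec(week 2) before Plan(week 3); Plan(week 3) != Spec(week 2); max 2 per week (cap 2).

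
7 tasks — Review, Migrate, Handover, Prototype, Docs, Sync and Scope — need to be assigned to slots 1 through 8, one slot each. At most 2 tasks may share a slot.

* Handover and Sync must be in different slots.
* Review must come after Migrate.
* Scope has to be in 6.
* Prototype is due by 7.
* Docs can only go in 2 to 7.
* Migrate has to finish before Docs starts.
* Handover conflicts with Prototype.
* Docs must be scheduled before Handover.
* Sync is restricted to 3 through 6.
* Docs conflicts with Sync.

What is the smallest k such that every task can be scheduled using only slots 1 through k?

The precedence chain requires at least 3 distinct slots.
With at most 2 per slot and 7 tasks, at least 4 slots are needed.
Scope can't be placed before 6, so the schedule must run through at least slot 6.
6 works (last occupied slot: 6): for example Sync=3, Prototype=1, Handover=4, Migrate=1, Scope=6, Docs=2, Review=2.

6 slots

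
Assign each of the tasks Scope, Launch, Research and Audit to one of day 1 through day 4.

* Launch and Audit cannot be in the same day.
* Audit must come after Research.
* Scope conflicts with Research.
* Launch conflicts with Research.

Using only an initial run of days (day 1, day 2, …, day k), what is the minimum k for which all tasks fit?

The precedence chain requires at least 2 distinct days.
Could 2 days be enough, i.e. nothing placed later than day 2? No: Audit must come after Research (at day 1 or later) → {day 2}; Research must come before Audit (at day 2 or earlier) → {day 1}; Launch can't share with Research (day 1) → {day 2}; Audit can't share with Launch (day 2) → nothing is left.
So 2 days is not enough.
3 works (last occupied day: day 3): for example Research=day 1, Audit=day 2, Scope=day 2, Launch=day 3.

3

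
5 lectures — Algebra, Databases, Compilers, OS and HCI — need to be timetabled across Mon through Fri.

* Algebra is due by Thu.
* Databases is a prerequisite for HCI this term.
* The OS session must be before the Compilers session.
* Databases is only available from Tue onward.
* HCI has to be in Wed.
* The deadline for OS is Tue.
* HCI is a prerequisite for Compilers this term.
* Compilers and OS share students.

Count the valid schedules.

Splitting on Algebra: it can be Mon (4), Tue (4), Wed (4), Thu (4). Listing each branch's schedules as (Databases, Compilers, OS, HCI):
Algebra=Mon: (Tue,Thu,Mon,Wed) (Tue,Thu,Tue,Wed) (Tue,Fri,Mon,Wed) (Tue,Fri,Tue,Wed) — 4.
Algebra=Tue: (Tue,Thu,Mon,Wed) (Tue,Thu,Tue,Wed) (Tue,Fri,Mon,Wed) (Tue,Fri,Tue,Wed) — 4.
Algebra=Wed: (Tue,Thu,Mon,Wed) (Tue,Thu,Tue,Wed) (Tue,Fri,Mon,Wed) (Tue,Fri,Tue,Wed) — 4.
Algebra=Thu: (Tue,Thu,Mon,Wed) (Tue,Thu,Tue,Wed) (Tue,Fri,Mon,Wed) (Tue,Fri,Tue,Wed) — 4.
Summing: 4 + 4 + 4 + 4 = 16.

16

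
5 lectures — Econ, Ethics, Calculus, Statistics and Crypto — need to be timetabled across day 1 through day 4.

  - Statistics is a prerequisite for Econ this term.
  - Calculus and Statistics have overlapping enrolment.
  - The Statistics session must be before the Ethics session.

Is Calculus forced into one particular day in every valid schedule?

No

Calculus can be day 1 (e.g. Statistics -> day 2, Calculus -> day 1, Econ -> day 3, Ethics -> day 3, Crypto -> day 1) or day 2 (e.g. Econ -> day 2, Crypto -> day 1, Calculus -> day 2, Statistics -> day 1, Ethics -> day 2).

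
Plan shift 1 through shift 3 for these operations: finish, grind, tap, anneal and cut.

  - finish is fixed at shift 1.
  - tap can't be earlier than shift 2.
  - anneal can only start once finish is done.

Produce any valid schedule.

anneal -> shift 2; tap -> shift 2; grind -> shift 1; cut -> shift 1; finish -> shift 1

Checking: finish(shift 1) before anneal(shift 2); finish=shift 1 in [shift 1,shift 1]; tap=shift 2 in [shift 2,shift 3].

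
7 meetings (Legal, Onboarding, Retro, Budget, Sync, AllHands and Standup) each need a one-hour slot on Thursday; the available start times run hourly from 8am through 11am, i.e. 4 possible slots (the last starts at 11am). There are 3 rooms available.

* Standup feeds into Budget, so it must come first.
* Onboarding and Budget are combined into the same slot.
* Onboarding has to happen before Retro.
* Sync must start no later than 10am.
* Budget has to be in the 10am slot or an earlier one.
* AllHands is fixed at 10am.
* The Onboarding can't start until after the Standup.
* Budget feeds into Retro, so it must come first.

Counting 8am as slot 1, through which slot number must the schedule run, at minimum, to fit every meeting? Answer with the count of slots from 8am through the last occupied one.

The precedence chain requires at least 3 distinct slots.
With at most 3 per slot and 7 meetings, at least 3 slots are needed.
3 works (last occupied slot: 10am): for example Legal=8am; Budget=9am; Standup=8am; Retro=10am; AllHands=10am; Onboarding=9am; Sync=8am.

3 slots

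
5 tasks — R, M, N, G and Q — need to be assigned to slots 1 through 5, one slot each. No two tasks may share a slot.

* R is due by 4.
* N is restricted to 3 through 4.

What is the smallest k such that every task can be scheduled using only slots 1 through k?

With at most 1 per slot and 5 tasks, at least 5 slots are needed.
N can't be placed before 3, so the schedule must run through at least slot 3.
5 works (last occupied slot: 5): for example G in 4, Q in 5, R in 1, M in 2, N in 3.

5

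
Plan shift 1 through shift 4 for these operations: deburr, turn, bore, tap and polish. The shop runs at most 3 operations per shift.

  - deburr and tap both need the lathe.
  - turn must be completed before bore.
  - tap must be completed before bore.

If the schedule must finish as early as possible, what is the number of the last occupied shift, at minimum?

The precedence chain requires at least 2 distinct shifts.
With at most 3 per shift and 5 operations, at least 2 shifts are needed.
2 works (last occupied shift: shift 2): for example turn=shift 1; bore=shift 2; tap=shift 1; polish=shift 1; deburr=shift 2.

2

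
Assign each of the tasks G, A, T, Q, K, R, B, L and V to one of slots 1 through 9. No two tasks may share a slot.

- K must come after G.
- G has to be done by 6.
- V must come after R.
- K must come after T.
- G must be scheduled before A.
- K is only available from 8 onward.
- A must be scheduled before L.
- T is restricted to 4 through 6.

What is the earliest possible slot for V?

Precedence pushes V to at least 2.
V at 2 is achievable: L in 6, A in 5, Q in 7, T in 4, V in 2, B in 9, K in 8, R in 1, G in 3.

2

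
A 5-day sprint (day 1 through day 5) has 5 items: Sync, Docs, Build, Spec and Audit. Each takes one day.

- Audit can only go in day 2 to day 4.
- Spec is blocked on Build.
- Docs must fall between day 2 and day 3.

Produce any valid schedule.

Docs in day 2, Spec in day 2, Audit in day 2, Build in day 1, Sync in day 1

Checking: Build(day 1) before Spec(day 2); Docs=day 2 in [day 2,day 3]; Audit=day 2 in [day 2,day 4].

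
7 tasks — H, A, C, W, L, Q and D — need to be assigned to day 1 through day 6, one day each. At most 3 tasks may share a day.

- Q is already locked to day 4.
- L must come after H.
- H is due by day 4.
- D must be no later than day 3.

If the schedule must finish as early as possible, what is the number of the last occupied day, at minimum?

day 4

The precedence chain requires at least 2 distinct days.
With at most 3 per day and 7 tasks, at least 3 days are needed.
Q can't be placed before day 4, so the schedule must run through at least day 4.
4 works (last occupied day: day 4): for example W -> day 2; A -> day 1; H -> day 1; Q -> day 4; L -> day 2; C -> day 2; D -> day 1.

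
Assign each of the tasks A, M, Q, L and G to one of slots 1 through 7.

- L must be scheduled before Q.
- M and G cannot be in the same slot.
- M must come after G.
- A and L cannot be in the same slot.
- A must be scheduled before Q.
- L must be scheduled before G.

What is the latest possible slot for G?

Precedence pushes G to at least 2; downstream work caps G at 6.
G at 6 is achievable: L in 1; Q in 3; M in 7; A in 2; G in 6.

6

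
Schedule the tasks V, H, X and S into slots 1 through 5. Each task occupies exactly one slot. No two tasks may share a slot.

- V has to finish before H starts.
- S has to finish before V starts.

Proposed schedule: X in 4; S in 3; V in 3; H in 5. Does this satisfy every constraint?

No. No two tasks may share a slot is not satisfied.

S has to finish before V starts — violated.
V has to finish before H starts — holds.
No two tasks may share a slot — violated.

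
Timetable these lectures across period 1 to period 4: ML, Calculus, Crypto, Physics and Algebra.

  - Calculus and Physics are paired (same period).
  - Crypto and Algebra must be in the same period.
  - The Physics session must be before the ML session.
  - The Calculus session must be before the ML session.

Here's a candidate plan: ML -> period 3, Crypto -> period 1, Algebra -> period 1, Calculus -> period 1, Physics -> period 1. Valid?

The Calculus session must be before the ML session — holds.
The Physics session must be before the ML session — holds.
Crypto and Algebra must be in the same period — holds.
Calculus and Physics are paired (same period) — holds.

Yes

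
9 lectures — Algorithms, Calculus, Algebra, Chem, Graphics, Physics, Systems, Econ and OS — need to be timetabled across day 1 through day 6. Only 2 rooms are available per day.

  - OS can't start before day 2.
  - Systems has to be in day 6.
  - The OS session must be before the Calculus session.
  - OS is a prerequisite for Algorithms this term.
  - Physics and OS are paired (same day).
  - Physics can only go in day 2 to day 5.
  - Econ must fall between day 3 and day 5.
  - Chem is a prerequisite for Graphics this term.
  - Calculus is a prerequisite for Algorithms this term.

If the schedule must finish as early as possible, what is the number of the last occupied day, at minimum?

6

The precedence chain requires at least 3 distinct days.
With at most 2 per day and 9 lectures, at least 5 days are needed.
Systems can't be placed before day 6, so the schedule must run through at least day 6.
6 works (last occupied day: day 6): for example Graphics in day 4; Algorithms in day 4; Systems in day 6; Algebra in day 1; Calculus in day 3; Chem in day 1; OS in day 2; Physics in day 2; Econ in day 3.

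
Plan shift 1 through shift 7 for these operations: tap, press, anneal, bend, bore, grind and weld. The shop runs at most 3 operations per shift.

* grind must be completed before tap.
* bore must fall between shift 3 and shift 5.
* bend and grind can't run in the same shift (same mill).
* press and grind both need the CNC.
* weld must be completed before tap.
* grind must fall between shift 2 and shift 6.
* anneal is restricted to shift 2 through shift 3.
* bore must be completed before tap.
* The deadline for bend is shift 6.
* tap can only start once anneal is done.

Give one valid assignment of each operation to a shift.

grind in shift 2, tap in shift 4, bore in shift 3, anneal in shift 2, bend in shift 1, press in shift 1, weld in shift 1

Checking: bore(shift 3) before tap(shift 4); anneal(shift 2) before tap(shift 4); grind(shift 2) before tap(shift 4); weld(shift 1) before tap(shift 4); bend(shift 1) != grind(shift 2); press(shift 1) != grind(shift 2); grind=shift 2 in [shift 2,shift 6]; bore=shift 3 in [shift 3,shift 5]; bend=shift 1 in [shift 1,shift 6]; anneal=shift 2 in [shift 2,shift 3]; max 3 per shift (cap 3).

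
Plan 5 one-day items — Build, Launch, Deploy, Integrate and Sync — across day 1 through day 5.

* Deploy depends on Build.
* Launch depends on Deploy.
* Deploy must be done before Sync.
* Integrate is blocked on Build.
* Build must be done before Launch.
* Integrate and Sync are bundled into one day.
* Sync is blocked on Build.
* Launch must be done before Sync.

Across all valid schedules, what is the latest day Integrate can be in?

day 5

Integrate must be in the same day as Sync, which can't be before day 4, so Integrate is at least day 4.
Integrate at day 5 is achievable: Launch -> day 3; Integrate -> day 5; Deploy -> day 2; Sync -> day 5; Build -> day 1.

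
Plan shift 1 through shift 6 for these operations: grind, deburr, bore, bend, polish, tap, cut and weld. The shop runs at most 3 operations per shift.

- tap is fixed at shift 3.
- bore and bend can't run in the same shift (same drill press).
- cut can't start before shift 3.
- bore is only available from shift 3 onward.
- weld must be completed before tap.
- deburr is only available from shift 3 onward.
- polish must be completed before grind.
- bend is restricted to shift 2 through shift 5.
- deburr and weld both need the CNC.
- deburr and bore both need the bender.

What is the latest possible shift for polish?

shift 5

Downstream work caps polish at shift 5.
polish at shift 5 is achievable: tap=shift 3, weld=shift 1, bend=shift 2, bore=shift 4, polish=shift 5, cut=shift 3, deburr=shift 3, grind=shift 6.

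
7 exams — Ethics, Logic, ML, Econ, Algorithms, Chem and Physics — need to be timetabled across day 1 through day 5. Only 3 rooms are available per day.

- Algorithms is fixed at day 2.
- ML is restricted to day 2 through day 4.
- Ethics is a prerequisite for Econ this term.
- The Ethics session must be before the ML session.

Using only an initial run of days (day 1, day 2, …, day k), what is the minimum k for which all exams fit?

The precedence chain requires at least 2 distinct days.
With at most 3 per day and 7 exams, at least 3 days are needed.
3 works (last occupied day: day 3): for example Ethics=day 1, Algorithms=day 2, Econ=day 2, Physics=day 3, ML=day 2, Logic=day 1, Chem=day 1.

3 days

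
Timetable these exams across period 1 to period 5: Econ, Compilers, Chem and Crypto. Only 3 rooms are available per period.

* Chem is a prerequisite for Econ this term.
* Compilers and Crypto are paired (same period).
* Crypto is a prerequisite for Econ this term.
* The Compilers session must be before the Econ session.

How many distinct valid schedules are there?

Splitting on Econ: it can be period 2 (1), period 3 (4), period 4 (9), period 5 (16). Listing each branch's schedules as (Compilers, Chem, Crypto) by period number:
Econ=period 2: (1,1,1) — 1.
Econ=period 3: (1,1,1) (1,2,1) (2,1,2) (2,2,2) — 4.
Econ=period 4: (1,1,1) (1,2,1) (1,3,1) (2,1,2) (2,2,2) (2,3,2) (3,1,3) (3,2,3) (3,3,3) — 9.
Econ=period 5: (1,1,1) (1,2,1) (1,3,1) (1,4,1) (2,1,2) (2,2,2) (2,3,2) (2,4,2) (3,1,3) (3,2,3) (3,3,3) (3,4,3) (4,1,4) (4,2,4) (4,3,4) (4,4,4) — 16.
Summing: 1 + 4 + 9 + 16 = 30.

30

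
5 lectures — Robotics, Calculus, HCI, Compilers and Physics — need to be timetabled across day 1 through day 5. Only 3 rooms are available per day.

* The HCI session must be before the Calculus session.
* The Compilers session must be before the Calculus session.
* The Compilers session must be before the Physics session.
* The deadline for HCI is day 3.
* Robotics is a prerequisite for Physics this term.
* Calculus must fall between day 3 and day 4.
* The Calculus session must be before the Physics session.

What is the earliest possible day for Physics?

Precedence pushes Physics to at least day 4.
Physics at day 4 is achievable: Calculus in day 3; Robotics in day 1; Physics in day 4; Compilers in day 1; HCI in day 1.

day 4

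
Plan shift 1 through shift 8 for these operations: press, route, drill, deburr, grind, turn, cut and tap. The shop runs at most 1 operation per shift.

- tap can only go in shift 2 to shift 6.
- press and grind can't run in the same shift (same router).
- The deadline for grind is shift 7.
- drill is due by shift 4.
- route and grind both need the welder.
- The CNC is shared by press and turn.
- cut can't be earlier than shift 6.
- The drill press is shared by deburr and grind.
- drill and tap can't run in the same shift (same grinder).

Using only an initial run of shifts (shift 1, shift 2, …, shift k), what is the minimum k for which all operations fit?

8 shifts

With at most 1 per shift and 8 operations, at least 8 shifts are needed.
cut can't be placed before shift 6, so the schedule must run through at least shift 6.
8 works (last occupied shift: shift 8): for example drill -> shift 1; cut -> shift 6; deburr -> shift 7; grind -> shift 3; press -> shift 4; tap -> shift 2; turn -> shift 8; route -> shift 5.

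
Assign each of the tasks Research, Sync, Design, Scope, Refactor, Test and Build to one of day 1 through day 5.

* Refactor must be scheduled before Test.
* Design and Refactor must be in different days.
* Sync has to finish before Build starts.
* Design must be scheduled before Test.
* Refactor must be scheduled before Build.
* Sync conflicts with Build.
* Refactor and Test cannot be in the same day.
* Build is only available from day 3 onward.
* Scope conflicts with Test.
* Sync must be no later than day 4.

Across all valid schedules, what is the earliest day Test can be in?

day 3

Precedence pushes Test to at least day 2.
Test at day 3 is achievable: Design=day 2; Build=day 3; Research=day 1; Test=day 3; Scope=day 1; Refactor=day 1; Sync=day 1.
Nothing earlier works — the conflict constraints rule out every day before day 3.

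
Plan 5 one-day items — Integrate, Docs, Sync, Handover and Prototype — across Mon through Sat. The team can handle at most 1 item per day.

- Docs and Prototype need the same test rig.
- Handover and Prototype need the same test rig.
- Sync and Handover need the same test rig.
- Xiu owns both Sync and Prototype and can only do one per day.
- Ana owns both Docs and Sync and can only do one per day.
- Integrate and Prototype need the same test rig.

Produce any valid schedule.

Handover -> Thu; Integrate -> Mon; Sync -> Wed; Prototype -> Fri; Docs -> Tue

Checking: Docs(Tue) != Sync(Wed); Integrate(Mon) != Prototype(Fri); Sync(Wed) != Handover(Thu); Sync(Wed) != Prototype(Fri); Docs(Tue) != Prototype(Fri); Handover(Thu) != Prototype(Fri); max 1 per day (cap 1).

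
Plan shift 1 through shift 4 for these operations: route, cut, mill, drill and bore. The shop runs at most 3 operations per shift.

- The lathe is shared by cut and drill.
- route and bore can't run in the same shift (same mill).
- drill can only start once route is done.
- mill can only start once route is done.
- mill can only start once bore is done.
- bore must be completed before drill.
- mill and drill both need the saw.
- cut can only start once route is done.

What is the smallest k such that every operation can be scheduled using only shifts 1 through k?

The precedence chain requires at least 2 distinct shifts.
With at most 3 per shift and 5 operations, at least 2 shifts are needed.
Those bounds only give 2; check 3 shifts directly (anything shorter is at least as hard).
Could 3 shifts be enough, i.e. nothing placed later than shift 3? No: mill must come after bore (at shift 1 or later) → {shift 2, shift 3}; bore must come before mill (at shift 3 or earlier) → {shift 1, shift 2}; drill must come after bore (at shift 1 or later) → {shift 2, shift 3}; route must come before mill (at shift 3 or earlier) → {shift 1, shift 2}; route, mill, drill and bore must all be in different shifts (route and mill are ordered by precedence; route and drill are ordered by precedence; route/bore can't share; mill/drill can't share; mill and bore are ordered by precedence; drill and bore are ordered by precedence), but they are limited to route in {shift 1, shift 2}, mill in {shift 2, shift 3}, drill in {shift 2, shift 3}, bore in {shift 1, shift 2} — together just 3 shifts: 4 operations can't fit in 3 distinct shifts.
So 3 shifts is not enough.
4 works (last occupied shift: shift 4): for example route -> shift 1; cut -> shift 2; drill -> shift 4; bore -> shift 2; mill -> shift 3.

4 shifts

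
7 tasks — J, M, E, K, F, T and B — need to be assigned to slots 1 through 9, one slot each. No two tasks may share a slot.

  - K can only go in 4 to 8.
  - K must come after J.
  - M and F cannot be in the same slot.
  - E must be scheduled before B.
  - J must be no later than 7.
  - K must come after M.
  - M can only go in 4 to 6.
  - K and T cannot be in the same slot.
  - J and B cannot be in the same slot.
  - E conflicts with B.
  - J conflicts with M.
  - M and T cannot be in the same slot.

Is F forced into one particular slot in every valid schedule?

No

F can be 1 (e.g. E in 3, F in 1, M in 4, B in 6, K in 5, J in 2, T in 7) or 2 (e.g. F=2; M=4; B=6; T=7; K=5; E=3; J=1).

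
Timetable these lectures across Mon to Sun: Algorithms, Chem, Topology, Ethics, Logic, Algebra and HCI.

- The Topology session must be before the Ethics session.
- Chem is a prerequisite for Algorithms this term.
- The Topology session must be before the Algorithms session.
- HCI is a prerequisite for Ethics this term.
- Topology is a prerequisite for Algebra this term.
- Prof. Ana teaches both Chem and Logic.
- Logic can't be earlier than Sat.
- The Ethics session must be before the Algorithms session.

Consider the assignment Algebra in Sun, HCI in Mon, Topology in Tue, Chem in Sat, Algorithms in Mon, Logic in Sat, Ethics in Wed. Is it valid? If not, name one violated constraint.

No. Chem is a prerequisite for Algorithms this term is not satisfied.

Prof. Ana teaches both Chem and Logic — violated.
Topology is a prerequisite for Algebra this term — holds.
The Topology session must be before the Algorithms session — violated.
The Ethics session must be before the Algorithms session — violated.
Chem is a prerequisite for Algorithms this term — violated.
The Topology session must be before the Ethics session — holds.
Logic can't be earlier than Sat — holds.
HCI is a prerequisite for Ethics this term — holds.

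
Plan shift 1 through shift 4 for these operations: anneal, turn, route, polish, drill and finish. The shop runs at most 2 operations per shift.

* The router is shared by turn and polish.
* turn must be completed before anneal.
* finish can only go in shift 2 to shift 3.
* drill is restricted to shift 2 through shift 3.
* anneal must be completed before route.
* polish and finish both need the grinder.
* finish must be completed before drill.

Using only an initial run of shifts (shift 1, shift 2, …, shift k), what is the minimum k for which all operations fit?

4

The precedence chain requires at least 3 distinct shifts.
With at most 2 per shift and 6 operations, at least 3 shifts are needed.
Could 3 shifts be enough, i.e. nothing placed later than shift 3? No: drill's window within 3 shifts is {shift 2, shift 3}; finish's window within 3 shifts is {shift 2, shift 3}; anneal must come after turn (at shift 1 or later) → {shift 2, shift 3}; turn must come before anneal (at shift 3 or earlier) → {shift 1, shift 2}; drill must come after finish (at shift 2 or later) → {shift 3}; finish must come before drill (at shift 3 or earlier) → {shift 2}; route must come after anneal (at shift 2 or later) → {shift 3}; anneal must come before route (at shift 3 or earlier) → {shift 2}; polish can't share with finish (shift 2) → {shift 1, shift 3}; turn can't use shift 2, already full with anneal and finish (limit 2) → {shift 1}; polish can't use shift 3, already full with route and drill (limit 2) → {shift 1}; polish can't share with turn (shift 1) → nothing is left.
So 3 shifts is not enough.
4 works (last occupied shift: shift 4): for example anneal=shift 2; route=shift 3; finish=shift 2; polish=shift 4; drill=shift 3; turn=shift 1.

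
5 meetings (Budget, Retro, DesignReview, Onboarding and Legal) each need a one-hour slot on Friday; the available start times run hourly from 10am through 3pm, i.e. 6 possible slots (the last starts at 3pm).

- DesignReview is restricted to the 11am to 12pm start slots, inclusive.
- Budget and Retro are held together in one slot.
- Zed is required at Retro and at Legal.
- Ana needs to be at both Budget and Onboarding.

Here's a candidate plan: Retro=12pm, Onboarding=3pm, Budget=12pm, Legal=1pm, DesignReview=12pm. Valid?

Yes

Zed is required at Retro and at Legal — holds.
Ana needs to be at both Budget and Onboarding — holds.
DesignReview is restricted to the 11am to 12pm start slots, inclusive — holds.
Budget and Retro are held together in one slot — holds.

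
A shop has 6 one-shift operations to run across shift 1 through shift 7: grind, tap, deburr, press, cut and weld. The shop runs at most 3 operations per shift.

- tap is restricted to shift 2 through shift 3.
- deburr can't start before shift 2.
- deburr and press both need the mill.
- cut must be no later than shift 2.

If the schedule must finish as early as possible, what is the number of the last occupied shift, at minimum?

2

With at most 3 per shift and 6 operations, at least 2 shifts are needed.
tap can't be placed before shift 2, so the schedule must run through at least shift 2.
2 works (last occupied shift: shift 2): for example tap=shift 2; press=shift 1; weld=shift 2; grind=shift 1; cut=shift 1; deburr=shift 2.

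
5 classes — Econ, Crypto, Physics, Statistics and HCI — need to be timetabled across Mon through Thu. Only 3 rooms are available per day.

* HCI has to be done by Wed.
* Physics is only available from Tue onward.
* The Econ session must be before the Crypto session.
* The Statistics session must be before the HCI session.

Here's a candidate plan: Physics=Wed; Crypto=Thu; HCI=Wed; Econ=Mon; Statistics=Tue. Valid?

HCI has to be done by Wed — holds.
Physics is only available from Tue onward — holds.
Only 3 rooms are available per day — holds.
The Econ session must be before the Crypto session — holds.
The Statistics session must be before the HCI session — holds.

Yes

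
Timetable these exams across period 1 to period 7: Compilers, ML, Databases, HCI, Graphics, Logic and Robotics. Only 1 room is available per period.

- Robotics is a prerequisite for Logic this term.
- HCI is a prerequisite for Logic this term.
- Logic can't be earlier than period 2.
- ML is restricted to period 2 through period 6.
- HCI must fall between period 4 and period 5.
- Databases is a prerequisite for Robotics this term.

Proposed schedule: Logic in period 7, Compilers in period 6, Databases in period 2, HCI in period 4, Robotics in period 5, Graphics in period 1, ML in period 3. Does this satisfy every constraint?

Yes, all constraints hold

ML is restricted to period 2 through period 6 — holds.
Robotics is a prerequisite for Logic this term — holds.
Only 1 room is available per period — holds.
HCI is a prerequisite for Logic this term — holds.
Logic can't be earlier than period 2 — holds.
HCI must fall between period 4 and period 5 — holds.
Databases is a prerequisite for Robotics this term — holds.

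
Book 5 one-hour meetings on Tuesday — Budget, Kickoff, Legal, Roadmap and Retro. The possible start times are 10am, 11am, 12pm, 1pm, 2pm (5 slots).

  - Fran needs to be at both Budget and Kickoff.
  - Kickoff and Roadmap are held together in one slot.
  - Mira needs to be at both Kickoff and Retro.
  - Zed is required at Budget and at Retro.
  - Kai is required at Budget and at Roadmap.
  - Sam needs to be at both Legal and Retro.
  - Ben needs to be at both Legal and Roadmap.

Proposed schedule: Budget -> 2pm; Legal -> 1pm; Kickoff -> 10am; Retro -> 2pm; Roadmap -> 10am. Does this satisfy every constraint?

Fran needs to be at both Budget and Kickoff — holds.
Sam needs to be at both Legal and Retro — holds.
Zed is required at Budget and at Retro — violated.
Mira needs to be at both Kickoff and Retro — holds.
Ben needs to be at both Legal and Roadmap — holds.
Kickoff and Roadmap are held together in one slot — holds.
Kai is required at Budget and at Roadmap — holds.

No — it violates: Zed is required at Budget and at Retro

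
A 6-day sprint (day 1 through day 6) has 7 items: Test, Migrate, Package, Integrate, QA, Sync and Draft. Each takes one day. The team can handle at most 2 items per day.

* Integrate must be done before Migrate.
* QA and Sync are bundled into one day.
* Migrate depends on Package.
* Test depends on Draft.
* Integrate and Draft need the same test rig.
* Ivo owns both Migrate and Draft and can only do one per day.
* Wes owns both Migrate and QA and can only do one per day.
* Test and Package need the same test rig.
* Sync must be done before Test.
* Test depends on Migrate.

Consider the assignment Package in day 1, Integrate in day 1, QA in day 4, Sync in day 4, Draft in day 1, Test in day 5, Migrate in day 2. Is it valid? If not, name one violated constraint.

Test and Package need the same test rig — holds.
QA and Sync are bundled into one day — holds.
Ivo owns both Migrate and Draft and can only do one per day — holds.
Integrate and Draft need the same test rig — violated.
Wes owns both Migrate and QA and can only do one per day — holds.
Test depends on Draft — holds.
The team can handle at most 2 items per day — violated.
Sync must be done before Test — holds.
Integrate must be done before Migrate — holds.
Test depends on Migrate — holds.
Migrate depends on Package — holds.

No. Integrate and Draft need the same test rig is not satisfied.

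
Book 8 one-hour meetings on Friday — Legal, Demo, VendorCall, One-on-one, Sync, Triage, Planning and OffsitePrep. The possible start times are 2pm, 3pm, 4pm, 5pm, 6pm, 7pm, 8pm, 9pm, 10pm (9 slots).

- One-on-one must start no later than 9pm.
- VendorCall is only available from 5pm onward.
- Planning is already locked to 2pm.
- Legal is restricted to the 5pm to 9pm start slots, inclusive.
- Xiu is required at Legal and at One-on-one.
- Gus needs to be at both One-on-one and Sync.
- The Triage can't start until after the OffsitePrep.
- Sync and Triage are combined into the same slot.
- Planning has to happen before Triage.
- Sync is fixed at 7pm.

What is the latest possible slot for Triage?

Triage must be in the same slot as Sync, which can't be before 7pm, so Triage is at least 7pm; Triage must be in the same slot as Sync, which can't be after 7pm, so Triage is at most 7pm.
Triage at 7pm is achievable: Triage in 7pm; Sync in 7pm; OffsitePrep in 2pm; One-on-one in 2pm; Planning in 2pm; Demo in 2pm; Legal in 5pm; VendorCall in 5pm.

7pm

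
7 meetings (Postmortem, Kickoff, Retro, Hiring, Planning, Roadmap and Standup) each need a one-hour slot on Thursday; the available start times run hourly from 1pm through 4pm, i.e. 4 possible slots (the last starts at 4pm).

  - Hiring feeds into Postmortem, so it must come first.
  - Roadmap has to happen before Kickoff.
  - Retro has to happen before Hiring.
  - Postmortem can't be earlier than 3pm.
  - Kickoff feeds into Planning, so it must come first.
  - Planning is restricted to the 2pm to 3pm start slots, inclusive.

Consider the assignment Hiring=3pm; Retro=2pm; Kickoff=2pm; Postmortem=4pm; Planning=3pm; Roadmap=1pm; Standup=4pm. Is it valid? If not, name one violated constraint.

Yes, all constraints hold

Kickoff feeds into Planning, so it must come first — holds.
Roadmap has to happen before Kickoff — holds.
Planning is restricted to the 2pm to 3pm start slots, inclusive — holds.
Retro has to happen before Hiring — holds.
Postmortem can't be earlier than 3pm — holds.
Hiring feeds into Postmortem, so it must come first — holds.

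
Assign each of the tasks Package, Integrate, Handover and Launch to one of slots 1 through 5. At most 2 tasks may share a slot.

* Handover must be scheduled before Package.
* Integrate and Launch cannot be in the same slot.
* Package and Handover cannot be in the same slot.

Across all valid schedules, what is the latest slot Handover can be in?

4

Downstream work caps Handover at 4.
Handover at 4 is achievable: Handover in 4; Launch in 2; Integrate in 1; Package in 5.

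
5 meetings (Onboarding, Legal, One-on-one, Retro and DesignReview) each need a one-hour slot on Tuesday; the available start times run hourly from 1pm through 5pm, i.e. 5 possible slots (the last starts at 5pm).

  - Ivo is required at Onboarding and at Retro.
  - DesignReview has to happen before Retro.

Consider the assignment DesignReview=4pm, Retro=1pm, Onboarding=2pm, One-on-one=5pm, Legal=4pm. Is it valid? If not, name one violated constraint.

Invalid. DesignReview has to happen before Retro.

Ivo is required at Onboarding and at Retro — holds.
DesignReview has to happen before Retro — violated.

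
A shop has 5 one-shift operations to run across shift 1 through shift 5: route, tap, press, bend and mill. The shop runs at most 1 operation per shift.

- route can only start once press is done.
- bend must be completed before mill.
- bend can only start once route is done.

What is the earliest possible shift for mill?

shift 4

Precedence pushes mill to at least shift 4.
mill at shift 4 is achievable: route in shift 2; mill in shift 4; bend in shift 3; press in shift 1; tap in shift 5.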